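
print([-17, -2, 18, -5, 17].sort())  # None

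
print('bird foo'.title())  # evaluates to Bird Foo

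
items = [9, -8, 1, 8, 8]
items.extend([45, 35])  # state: [9, -8, 1, 8, 8, 45, 35]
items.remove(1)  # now [9, -8, 8, 8, 45, 35]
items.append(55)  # [9, -8, 8, 8, 45, 35, 55]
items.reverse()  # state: [55, 35, 45, 8, 8, -8, 9]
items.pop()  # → 9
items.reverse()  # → [-8, 8, 8, 45, 35, 55]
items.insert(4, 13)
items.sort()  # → [-8, 8, 8, 13, 35, 45, 55]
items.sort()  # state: [-8, 8, 8, 13, 35, 45, 55]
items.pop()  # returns 55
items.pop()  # 45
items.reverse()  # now [35, 13, 8, 8, -8]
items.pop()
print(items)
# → [35, 13, 8, 8]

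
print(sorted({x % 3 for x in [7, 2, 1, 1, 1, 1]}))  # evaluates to [1, 2]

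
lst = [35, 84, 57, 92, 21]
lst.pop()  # 21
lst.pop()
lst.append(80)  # [35, 84, 57, 80]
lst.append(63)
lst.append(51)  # [35, 84, 57, 80, 63, 51]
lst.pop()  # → 51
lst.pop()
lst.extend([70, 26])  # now [35, 84, 57, 80, 70, 26]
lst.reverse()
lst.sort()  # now [26, 35, 57, 70, 80, 84]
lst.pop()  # 84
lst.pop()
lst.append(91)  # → [26, 35, 57, 70, 91]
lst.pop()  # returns 91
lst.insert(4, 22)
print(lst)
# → [26, 35, 57, 70, 22]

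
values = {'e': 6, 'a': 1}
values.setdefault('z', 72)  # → 72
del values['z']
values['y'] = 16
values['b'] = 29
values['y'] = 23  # {'e': 6, 'a': 1, 'y': 23, 'b': 29}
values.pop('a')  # 1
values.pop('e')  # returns 6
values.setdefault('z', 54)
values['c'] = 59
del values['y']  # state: {'b': 29, 'z': 54, 'c': 59}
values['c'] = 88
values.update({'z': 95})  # {'b': 29, 'z': 95, 'c': 88}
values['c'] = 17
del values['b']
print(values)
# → {'z': 95, 'c': 17}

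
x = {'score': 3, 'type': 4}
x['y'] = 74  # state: {'score': 3, 'type': 4, 'y': 74}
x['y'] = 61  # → {'score': 3, 'type': 4, 'y': 61}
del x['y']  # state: {'score': 3, 'type': 4}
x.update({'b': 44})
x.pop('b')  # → 44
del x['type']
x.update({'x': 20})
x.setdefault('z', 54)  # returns 54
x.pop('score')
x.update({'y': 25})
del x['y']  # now {'x': 20, 'z': 54}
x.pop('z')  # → 54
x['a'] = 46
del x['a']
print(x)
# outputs {'x': 20}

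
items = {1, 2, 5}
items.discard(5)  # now {1, 2}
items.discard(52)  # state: {1, 2}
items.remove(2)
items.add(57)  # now {1, 57}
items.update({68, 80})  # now {1, 57, 68, 80}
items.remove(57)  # {1, 68, 80}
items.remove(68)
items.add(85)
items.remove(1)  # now {80, 85}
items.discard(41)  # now {80, 85}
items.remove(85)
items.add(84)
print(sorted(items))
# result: [80, 84]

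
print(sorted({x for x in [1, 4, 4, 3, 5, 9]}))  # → [1, 3, 4, 5, 9]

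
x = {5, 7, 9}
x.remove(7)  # {5, 9}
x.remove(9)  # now {5}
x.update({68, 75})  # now {5, 68, 75}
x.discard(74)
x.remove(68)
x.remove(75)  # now {5}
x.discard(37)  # {5}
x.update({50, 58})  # {5, 50, 58}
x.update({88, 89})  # {5, 50, 58, 88, 89}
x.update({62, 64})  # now {5, 50, 58, 62, 64, 88, 89}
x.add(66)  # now {5, 50, 58, 62, 64, 66, 88, 89}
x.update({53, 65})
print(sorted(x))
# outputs [5, 50, 53, 58, 62, 64, 65, 66, 88, 89]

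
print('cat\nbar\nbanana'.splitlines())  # ['cat', 'bar', 'banana']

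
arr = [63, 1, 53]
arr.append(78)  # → [63, 1, 53, 78]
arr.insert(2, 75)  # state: [63, 1, 75, 53, 78]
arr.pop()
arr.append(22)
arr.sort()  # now [1, 22, 53, 63, 75]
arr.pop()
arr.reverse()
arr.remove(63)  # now [53, 22, 1]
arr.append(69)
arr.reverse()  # [69, 1, 22, 53]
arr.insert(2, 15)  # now [69, 1, 15, 22, 53]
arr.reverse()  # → [53, 22, 15, 1, 69]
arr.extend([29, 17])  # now [53, 22, 15, 1, 69, 29, 17]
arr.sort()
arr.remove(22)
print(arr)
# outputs [1, 15, 17, 29, 53, 69]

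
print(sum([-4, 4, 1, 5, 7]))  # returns 13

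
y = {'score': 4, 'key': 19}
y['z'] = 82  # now {'score': 4, 'key': 19, 'z': 82}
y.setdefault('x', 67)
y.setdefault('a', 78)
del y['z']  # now {'score': 4, 'key': 19, 'x': 67, 'a': 78}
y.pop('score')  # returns 4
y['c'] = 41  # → {'key': 19, 'x': 67, 'a': 78, 'c': 41}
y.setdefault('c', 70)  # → 41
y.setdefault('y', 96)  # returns 96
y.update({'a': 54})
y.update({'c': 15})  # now {'key': 19, 'x': 67, 'a': 54, 'c': 15, 'y': 96}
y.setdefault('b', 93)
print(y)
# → {'key': 19, 'x': 67, 'a': 54, 'c': 15, 'y': 96, 'b': 93}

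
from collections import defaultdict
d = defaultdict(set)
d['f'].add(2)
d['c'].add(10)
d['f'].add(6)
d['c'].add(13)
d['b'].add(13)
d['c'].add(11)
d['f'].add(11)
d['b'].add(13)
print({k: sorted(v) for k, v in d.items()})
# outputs {'f': [2, 6, 11], 'c': [10, 11, 13], 'b': [13]}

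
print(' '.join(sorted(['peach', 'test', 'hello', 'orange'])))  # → hello orange peach test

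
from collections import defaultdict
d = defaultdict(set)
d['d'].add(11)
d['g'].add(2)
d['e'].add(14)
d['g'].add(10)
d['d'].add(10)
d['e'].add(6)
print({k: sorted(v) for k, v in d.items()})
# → {'d': [10, 11], 'g': [2, 10], 'e': [6, 14]}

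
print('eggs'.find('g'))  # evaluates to 1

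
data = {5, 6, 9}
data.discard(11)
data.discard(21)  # {5, 6, 9}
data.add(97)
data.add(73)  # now {5, 6, 9, 73, 97}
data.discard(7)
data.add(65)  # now {5, 6, 9, 65, 73, 97}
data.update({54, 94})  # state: {5, 6, 9, 54, 65, 73, 94, 97}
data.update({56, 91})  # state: {5, 6, 9, 54, 56, 65, 73, 91, 94, 97}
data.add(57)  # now {5, 6, 9, 54, 56, 57, 65, 73, 91, 94, 97}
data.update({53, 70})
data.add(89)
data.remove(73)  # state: {5, 6, 9, 53, 54, 56, 57, 65, 70, 89, 91, 94, 97}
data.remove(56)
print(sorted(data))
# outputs [5, 6, 9, 53, 54, 57, 65, 70, 89, 91, 94, 97]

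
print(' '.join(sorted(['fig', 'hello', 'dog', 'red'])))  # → dog fig hello red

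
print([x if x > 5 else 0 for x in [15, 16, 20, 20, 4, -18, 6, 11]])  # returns [15, 16, 20, 20, 0, 0, 6, 11]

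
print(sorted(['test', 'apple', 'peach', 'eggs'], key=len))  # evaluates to ['test', 'eggs', 'apple', 'peach']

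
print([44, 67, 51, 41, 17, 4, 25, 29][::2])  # [44, 51, 17, 25]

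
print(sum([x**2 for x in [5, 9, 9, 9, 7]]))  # 317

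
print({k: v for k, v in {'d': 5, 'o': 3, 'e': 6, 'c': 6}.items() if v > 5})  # {'e': 6, 'c': 6}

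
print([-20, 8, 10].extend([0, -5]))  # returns None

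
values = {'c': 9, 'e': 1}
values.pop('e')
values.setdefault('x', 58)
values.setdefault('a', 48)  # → 48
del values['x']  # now {'c': 9, 'a': 48}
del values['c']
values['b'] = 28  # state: {'a': 48, 'b': 28}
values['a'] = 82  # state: {'a': 82, 'b': 28}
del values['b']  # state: {'a': 82}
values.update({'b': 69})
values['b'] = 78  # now {'a': 82, 'b': 78}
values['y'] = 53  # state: {'a': 82, 'b': 78, 'y': 53}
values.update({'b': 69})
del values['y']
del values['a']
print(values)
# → {'b': 69}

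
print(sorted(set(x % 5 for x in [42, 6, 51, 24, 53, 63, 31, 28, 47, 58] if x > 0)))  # [1, 2, 3, 4]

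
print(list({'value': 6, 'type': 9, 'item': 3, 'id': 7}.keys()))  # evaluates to ['value', 'type', 'item', 'id']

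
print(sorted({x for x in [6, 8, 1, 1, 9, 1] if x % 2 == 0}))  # [6, 8]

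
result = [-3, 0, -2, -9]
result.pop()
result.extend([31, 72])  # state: [-3, 0, -2, 31, 72]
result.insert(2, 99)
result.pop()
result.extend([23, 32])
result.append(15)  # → [-3, 0, 99, -2, 31, 23, 32, 15]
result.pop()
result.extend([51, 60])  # [-3, 0, 99, -2, 31, 23, 32, 51, 60]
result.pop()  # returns 60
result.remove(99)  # [-3, 0, -2, 31, 23, 32, 51]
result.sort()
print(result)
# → [-3, -2, 0, 23, 31, 32, 51]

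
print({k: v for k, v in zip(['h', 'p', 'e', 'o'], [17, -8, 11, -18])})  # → {'h': 17, 'p': -8, 'e': 11, 'o': -18}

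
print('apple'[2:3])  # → p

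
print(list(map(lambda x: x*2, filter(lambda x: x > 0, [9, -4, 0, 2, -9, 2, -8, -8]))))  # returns [18, 4, 4]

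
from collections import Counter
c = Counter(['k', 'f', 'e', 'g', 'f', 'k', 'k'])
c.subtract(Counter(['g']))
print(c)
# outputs Counter({'k': 3, 'f': 2, 'e': 1, 'g': 0})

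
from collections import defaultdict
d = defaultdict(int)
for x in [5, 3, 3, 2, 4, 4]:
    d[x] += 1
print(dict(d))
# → {5: 1, 3: 2, 2: 1, 4: 2}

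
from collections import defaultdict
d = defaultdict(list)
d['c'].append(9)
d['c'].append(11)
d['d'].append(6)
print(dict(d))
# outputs {'c': [9, 11], 'd': [6]}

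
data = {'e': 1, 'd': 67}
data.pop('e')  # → 1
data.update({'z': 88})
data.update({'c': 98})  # {'d': 67, 'z': 88, 'c': 98}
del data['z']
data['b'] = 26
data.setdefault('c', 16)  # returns 98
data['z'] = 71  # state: {'d': 67, 'c': 98, 'b': 26, 'z': 71}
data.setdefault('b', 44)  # 26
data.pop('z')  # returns 71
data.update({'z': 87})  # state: {'d': 67, 'c': 98, 'b': 26, 'z': 87}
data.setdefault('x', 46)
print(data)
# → {'d': 67, 'c': 98, 'b': 26, 'z': 87, 'x': 46}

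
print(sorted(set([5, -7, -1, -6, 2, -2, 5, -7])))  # [-7, -6, -2, -1, 2, 5]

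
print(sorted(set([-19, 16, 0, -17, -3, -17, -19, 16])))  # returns [-19, -17, -3, 0, 16]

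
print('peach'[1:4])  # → eac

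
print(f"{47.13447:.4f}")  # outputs 47.1345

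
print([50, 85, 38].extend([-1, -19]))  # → None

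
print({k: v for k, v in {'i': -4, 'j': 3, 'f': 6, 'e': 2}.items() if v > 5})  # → {'f': 6}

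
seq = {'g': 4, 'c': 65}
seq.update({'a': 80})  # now {'g': 4, 'c': 65, 'a': 80}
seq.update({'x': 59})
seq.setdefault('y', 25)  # 25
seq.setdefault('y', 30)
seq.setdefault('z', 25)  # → 25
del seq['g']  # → {'c': 65, 'a': 80, 'x': 59, 'y': 25, 'z': 25}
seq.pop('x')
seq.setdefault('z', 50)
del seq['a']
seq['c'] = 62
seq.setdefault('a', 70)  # 70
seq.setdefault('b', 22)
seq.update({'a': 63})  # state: {'c': 62, 'y': 25, 'z': 25, 'a': 63, 'b': 22}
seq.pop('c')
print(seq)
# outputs {'y': 25, 'z': 25, 'a': 63, 'b': 22}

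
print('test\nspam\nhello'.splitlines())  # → ['test', 'spam', 'hello']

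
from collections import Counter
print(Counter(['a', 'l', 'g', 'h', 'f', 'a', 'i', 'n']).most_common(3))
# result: [('a', 2), ('l', 1), ('g', 1)]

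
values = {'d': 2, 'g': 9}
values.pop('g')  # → 9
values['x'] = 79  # {'d': 2, 'x': 79}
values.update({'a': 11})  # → {'d': 2, 'x': 79, 'a': 11}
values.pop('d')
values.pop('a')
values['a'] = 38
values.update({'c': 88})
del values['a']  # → {'x': 79, 'c': 88}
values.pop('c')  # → 88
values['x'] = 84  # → {'x': 84}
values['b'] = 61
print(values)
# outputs {'x': 84, 'b': 61}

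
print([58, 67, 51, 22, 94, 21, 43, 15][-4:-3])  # [94]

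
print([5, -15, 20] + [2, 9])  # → [5, -15, 20, 2, 9]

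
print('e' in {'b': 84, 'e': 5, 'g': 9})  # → True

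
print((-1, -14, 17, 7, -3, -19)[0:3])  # (-1, -14, 17)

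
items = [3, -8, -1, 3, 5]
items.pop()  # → 5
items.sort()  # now [-8, -1, 3, 3]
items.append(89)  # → [-8, -1, 3, 3, 89]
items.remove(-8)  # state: [-1, 3, 3, 89]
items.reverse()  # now [89, 3, 3, -1]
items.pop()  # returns -1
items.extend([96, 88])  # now [89, 3, 3, 96, 88]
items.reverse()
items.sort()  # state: [3, 3, 88, 89, 96]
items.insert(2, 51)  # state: [3, 3, 51, 88, 89, 96]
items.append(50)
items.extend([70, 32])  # [3, 3, 51, 88, 89, 96, 50, 70, 32]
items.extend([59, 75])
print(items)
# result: [3, 3, 51, 88, 89, 96, 50, 70, 32, 59, 75]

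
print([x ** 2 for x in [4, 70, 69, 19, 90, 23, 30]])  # [16, 4900, 4761, 361, 8100, 529, 900]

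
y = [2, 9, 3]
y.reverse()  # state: [3, 9, 2]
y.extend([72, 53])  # [3, 9, 2, 72, 53]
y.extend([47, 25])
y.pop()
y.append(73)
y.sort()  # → [2, 3, 9, 47, 53, 72, 73]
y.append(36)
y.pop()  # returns 36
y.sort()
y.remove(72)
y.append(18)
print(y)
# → [2, 3, 9, 47, 53, 73, 18]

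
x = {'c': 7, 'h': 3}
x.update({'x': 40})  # {'c': 7, 'h': 3, 'x': 40}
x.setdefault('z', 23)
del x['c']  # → {'h': 3, 'x': 40, 'z': 23}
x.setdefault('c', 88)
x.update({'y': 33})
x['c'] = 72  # {'h': 3, 'x': 40, 'z': 23, 'c': 72, 'y': 33}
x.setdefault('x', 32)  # 40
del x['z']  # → {'h': 3, 'x': 40, 'c': 72, 'y': 33}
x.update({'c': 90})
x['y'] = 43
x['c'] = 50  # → {'h': 3, 'x': 40, 'c': 50, 'y': 43}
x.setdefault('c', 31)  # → 50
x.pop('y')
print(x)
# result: {'h': 3, 'x': 40, 'c': 50}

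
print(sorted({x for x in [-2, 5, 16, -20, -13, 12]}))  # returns [-20, -13, -2, 5, 12, 16]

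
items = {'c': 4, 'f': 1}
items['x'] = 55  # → {'c': 4, 'f': 1, 'x': 55}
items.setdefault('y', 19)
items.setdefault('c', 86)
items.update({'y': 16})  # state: {'c': 4, 'f': 1, 'x': 55, 'y': 16}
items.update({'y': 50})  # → {'c': 4, 'f': 1, 'x': 55, 'y': 50}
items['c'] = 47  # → {'c': 47, 'f': 1, 'x': 55, 'y': 50}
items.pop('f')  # 1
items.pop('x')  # 55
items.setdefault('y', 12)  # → 50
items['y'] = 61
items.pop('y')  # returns 61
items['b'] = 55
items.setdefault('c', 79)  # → 47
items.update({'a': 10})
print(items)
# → {'c': 47, 'b': 55, 'a': 10}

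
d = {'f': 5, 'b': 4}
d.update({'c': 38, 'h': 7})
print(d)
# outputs {'f': 5, 'b': 4, 'c': 38, 'h': 7}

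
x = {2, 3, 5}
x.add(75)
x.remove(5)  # {2, 3, 75}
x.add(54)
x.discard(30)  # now {2, 3, 54, 75}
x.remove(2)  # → {3, 54, 75}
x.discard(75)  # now {3, 54}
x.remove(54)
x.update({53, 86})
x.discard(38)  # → {3, 53, 86}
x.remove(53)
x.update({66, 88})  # {3, 66, 86, 88}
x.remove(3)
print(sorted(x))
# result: [66, 86, 88]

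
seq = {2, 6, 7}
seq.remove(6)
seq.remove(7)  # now {2}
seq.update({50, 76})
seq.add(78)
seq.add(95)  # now {2, 50, 76, 78, 95}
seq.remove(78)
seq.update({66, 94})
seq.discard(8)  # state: {2, 50, 66, 76, 94, 95}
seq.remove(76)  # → {2, 50, 66, 94, 95}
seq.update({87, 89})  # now {2, 50, 66, 87, 89, 94, 95}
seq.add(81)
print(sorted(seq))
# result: [2, 50, 66, 81, 87, 89, 94, 95]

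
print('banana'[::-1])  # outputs ananab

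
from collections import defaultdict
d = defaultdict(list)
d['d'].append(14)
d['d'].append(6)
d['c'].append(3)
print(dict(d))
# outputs {'d': [14, 6], 'c': [3]}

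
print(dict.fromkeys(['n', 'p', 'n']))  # {'n': None, 'p': None}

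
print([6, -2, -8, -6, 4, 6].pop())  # 6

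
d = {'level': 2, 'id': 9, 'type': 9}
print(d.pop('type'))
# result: 9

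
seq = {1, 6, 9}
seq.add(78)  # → {1, 6, 9, 78}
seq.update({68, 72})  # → {1, 6, 9, 68, 72, 78}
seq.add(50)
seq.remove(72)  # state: {1, 6, 9, 50, 68, 78}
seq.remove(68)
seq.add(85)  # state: {1, 6, 9, 50, 78, 85}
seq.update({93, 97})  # {1, 6, 9, 50, 78, 85, 93, 97}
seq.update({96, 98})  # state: {1, 6, 9, 50, 78, 85, 93, 96, 97, 98}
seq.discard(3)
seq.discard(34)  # {1, 6, 9, 50, 78, 85, 93, 96, 97, 98}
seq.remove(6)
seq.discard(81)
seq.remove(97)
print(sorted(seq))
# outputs [1, 9, 50, 78, 85, 93, 96, 98]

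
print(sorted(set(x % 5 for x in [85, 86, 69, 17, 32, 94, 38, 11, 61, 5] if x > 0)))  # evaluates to [0, 1, 2, 3, 4]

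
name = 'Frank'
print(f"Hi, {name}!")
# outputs Hi, Frank!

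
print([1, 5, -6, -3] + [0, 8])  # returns [1, 5, -6, -3, 0, 8]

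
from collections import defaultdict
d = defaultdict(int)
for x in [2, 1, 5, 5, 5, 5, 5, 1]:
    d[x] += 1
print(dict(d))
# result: {2: 1, 1: 2, 5: 5}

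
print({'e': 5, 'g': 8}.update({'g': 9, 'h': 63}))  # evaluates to None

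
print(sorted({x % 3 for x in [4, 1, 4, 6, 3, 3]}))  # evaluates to [0, 1]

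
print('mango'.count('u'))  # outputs 0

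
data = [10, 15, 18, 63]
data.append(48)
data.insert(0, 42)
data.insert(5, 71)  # [42, 10, 15, 18, 63, 71, 48]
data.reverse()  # [48, 71, 63, 18, 15, 10, 42]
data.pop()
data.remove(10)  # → [48, 71, 63, 18, 15]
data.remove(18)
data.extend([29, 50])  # [48, 71, 63, 15, 29, 50]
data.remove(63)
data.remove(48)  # [71, 15, 29, 50]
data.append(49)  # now [71, 15, 29, 50, 49]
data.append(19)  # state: [71, 15, 29, 50, 49, 19]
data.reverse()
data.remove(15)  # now [19, 49, 50, 29, 71]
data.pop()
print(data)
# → [19, 49, 50, 29]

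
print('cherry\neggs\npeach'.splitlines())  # ['cherry', 'eggs', 'peach']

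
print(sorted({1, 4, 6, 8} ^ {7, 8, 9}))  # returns [1, 4, 6, 7, 9]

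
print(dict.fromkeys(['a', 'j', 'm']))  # {'a': None, 'j': None, 'm': None}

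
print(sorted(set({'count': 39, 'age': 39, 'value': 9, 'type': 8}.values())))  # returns [8, 9, 39]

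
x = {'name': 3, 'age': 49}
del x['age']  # {'name': 3}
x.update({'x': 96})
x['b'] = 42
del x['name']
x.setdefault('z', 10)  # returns 10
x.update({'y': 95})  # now {'x': 96, 'b': 42, 'z': 10, 'y': 95}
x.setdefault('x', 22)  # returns 96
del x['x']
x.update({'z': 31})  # {'b': 42, 'z': 31, 'y': 95}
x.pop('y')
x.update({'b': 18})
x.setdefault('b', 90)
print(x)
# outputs {'b': 18, 'z': 31}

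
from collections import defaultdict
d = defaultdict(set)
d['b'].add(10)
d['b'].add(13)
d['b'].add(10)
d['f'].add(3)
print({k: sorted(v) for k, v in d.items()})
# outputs {'b': [10, 13], 'f': [3]}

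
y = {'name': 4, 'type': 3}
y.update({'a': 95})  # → {'name': 4, 'type': 3, 'a': 95}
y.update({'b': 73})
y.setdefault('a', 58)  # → 95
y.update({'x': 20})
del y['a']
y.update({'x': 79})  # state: {'name': 4, 'type': 3, 'b': 73, 'x': 79}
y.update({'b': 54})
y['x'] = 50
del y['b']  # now {'name': 4, 'type': 3, 'x': 50}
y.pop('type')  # 3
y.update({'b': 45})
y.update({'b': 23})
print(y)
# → {'name': 4, 'x': 50, 'b': 23}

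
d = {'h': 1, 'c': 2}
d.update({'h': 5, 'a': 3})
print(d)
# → {'h': 5, 'c': 2, 'a': 3}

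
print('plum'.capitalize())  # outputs Plum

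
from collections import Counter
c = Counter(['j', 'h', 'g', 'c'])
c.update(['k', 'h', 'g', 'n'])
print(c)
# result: Counter({'h': 2, 'g': 2, 'j': 1, 'c': 1, 'k': 1, 'n': 1})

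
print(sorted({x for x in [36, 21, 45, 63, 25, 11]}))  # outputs [11, 21, 25, 36, 45, 63]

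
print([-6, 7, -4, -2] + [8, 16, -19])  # [-6, 7, -4, -2, 8, 16, -19]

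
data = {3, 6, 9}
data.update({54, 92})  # {3, 6, 9, 54, 92}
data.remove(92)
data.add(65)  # {3, 6, 9, 54, 65}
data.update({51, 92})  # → {3, 6, 9, 51, 54, 65, 92}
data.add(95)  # {3, 6, 9, 51, 54, 65, 92, 95}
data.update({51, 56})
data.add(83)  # {3, 6, 9, 51, 54, 56, 65, 83, 92, 95}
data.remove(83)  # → {3, 6, 9, 51, 54, 56, 65, 92, 95}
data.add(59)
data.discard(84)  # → {3, 6, 9, 51, 54, 56, 59, 65, 92, 95}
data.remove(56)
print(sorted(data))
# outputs [3, 6, 9, 51, 54, 59, 65, 92, 95]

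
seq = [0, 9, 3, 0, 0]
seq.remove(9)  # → [0, 3, 0, 0]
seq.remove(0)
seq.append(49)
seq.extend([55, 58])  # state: [3, 0, 0, 49, 55, 58]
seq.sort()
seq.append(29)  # [0, 0, 3, 49, 55, 58, 29]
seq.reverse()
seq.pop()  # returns 0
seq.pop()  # 0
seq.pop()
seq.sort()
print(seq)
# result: [29, 49, 55, 58]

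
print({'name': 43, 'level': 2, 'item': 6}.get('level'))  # 2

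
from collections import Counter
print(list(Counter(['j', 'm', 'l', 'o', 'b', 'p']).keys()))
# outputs ['j', 'm', 'l', 'o', 'b', 'p']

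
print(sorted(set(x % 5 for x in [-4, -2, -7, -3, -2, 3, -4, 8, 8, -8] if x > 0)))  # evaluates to [3]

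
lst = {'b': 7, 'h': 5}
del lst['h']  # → {'b': 7}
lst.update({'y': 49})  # {'b': 7, 'y': 49}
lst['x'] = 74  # {'b': 7, 'y': 49, 'x': 74}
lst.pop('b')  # 7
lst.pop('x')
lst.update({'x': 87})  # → {'y': 49, 'x': 87}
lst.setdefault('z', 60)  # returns 60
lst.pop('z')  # 60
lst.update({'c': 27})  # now {'y': 49, 'x': 87, 'c': 27}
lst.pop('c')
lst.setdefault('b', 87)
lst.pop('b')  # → 87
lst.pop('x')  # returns 87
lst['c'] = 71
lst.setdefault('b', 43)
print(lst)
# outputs {'y': 49, 'c': 71, 'b': 43}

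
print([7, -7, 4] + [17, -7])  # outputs [7, -7, 4, 17, -7]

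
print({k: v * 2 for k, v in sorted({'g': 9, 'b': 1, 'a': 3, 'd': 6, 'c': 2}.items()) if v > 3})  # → {'d': 12, 'g': 18}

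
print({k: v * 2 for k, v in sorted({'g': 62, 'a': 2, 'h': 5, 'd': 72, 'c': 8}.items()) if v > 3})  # {'c': 16, 'd': 144, 'g': 124, 'h': 10}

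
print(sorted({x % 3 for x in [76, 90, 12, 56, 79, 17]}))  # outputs [0, 1, 2]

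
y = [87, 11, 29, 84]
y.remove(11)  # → [87, 29, 84]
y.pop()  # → 84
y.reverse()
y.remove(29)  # [87]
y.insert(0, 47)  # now [47, 87]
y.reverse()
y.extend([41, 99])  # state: [87, 47, 41, 99]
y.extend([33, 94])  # [87, 47, 41, 99, 33, 94]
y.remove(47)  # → [87, 41, 99, 33, 94]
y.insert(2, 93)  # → [87, 41, 93, 99, 33, 94]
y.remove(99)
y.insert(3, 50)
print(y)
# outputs [87, 41, 93, 50, 33, 94]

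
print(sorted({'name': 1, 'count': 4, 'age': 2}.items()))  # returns [('age', 2), ('count', 4), ('name', 1)]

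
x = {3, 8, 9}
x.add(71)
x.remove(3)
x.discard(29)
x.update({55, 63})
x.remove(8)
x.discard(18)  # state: {9, 55, 63, 71}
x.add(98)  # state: {9, 55, 63, 71, 98}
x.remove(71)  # {9, 55, 63, 98}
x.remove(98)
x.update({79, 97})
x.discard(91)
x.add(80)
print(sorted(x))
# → [9, 55, 63, 79, 80, 97]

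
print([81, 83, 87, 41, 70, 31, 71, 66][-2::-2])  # [71, 70, 87, 81]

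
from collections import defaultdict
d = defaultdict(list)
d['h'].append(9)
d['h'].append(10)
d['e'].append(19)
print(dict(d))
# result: {'h': [9, 10], 'e': [19]}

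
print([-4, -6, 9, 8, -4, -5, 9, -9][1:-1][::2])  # [-6, 8, -5]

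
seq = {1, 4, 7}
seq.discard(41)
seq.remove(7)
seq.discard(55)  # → {1, 4}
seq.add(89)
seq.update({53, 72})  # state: {1, 4, 53, 72, 89}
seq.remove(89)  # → {1, 4, 53, 72}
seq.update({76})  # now {1, 4, 53, 72, 76}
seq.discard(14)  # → {1, 4, 53, 72, 76}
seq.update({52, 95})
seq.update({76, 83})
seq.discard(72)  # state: {1, 4, 52, 53, 76, 83, 95}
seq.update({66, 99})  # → {1, 4, 52, 53, 66, 76, 83, 95, 99}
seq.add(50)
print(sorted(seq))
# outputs [1, 4, 50, 52, 53, 66, 76, 83, 95, 99]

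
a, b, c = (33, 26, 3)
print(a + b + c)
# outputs 62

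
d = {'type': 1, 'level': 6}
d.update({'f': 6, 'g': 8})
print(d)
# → {'type': 1, 'level': 6, 'f': 6, 'g': 8}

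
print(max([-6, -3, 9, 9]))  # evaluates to 9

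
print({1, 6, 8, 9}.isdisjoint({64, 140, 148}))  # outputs True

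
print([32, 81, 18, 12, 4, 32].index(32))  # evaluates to 0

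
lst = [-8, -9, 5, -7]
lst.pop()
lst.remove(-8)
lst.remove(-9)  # [5]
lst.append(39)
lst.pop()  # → 39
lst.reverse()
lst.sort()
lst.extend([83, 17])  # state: [5, 83, 17]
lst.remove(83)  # [5, 17]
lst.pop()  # 17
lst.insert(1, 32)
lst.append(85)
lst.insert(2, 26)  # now [5, 32, 26, 85]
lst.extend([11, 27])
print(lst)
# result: [5, 32, 26, 85, 11, 27]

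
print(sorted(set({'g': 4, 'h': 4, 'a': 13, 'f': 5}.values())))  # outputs [4, 5, 13]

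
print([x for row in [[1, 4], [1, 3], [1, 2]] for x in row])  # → [1, 4, 1, 3, 1, 2]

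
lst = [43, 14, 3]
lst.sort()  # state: [3, 14, 43]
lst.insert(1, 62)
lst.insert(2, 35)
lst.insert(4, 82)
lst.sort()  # [3, 14, 35, 43, 62, 82]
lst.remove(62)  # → [3, 14, 35, 43, 82]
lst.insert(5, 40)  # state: [3, 14, 35, 43, 82, 40]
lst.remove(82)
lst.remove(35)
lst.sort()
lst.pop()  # 43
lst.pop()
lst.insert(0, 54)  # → [54, 3, 14]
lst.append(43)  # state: [54, 3, 14, 43]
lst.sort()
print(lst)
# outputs [3, 14, 43, 54]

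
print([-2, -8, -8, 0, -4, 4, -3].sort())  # None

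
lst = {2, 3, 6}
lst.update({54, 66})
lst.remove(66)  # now {2, 3, 6, 54}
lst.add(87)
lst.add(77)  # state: {2, 3, 6, 54, 77, 87}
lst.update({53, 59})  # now {2, 3, 6, 53, 54, 59, 77, 87}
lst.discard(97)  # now {2, 3, 6, 53, 54, 59, 77, 87}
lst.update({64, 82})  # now {2, 3, 6, 53, 54, 59, 64, 77, 82, 87}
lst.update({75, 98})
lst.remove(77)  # {2, 3, 6, 53, 54, 59, 64, 75, 82, 87, 98}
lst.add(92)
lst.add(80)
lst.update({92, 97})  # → {2, 3, 6, 53, 54, 59, 64, 75, 80, 82, 87, 92, 97, 98}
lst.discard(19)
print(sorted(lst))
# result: [2, 3, 6, 53, 54, 59, 64, 75, 80, 82, 87, 92, 97, 98]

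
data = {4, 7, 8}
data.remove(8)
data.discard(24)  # {4, 7}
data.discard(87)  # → {4, 7}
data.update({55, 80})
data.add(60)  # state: {4, 7, 55, 60, 80}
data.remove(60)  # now {4, 7, 55, 80}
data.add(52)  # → {4, 7, 52, 55, 80}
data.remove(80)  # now {4, 7, 52, 55}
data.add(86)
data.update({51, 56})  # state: {4, 7, 51, 52, 55, 56, 86}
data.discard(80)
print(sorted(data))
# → [4, 7, 51, 52, 55, 56, 86]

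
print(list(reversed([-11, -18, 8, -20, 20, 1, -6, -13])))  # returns [-13, -6, 1, 20, -20, 8, -18, -11]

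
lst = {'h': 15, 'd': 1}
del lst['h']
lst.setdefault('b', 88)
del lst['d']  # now {'b': 88}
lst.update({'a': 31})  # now {'b': 88, 'a': 31}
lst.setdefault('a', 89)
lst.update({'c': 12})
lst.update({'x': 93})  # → {'b': 88, 'a': 31, 'c': 12, 'x': 93}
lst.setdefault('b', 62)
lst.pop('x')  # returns 93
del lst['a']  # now {'b': 88, 'c': 12}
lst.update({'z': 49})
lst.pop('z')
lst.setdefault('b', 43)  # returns 88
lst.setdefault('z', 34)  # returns 34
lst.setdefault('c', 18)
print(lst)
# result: {'b': 88, 'c': 12, 'z': 34}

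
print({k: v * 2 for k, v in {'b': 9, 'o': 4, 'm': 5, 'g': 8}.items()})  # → {'b': 18, 'o': 8, 'm': 10, 'g': 16}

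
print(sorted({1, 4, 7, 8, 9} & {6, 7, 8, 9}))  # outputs [7, 8, 9]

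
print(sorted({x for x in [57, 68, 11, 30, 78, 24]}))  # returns [11, 24, 30, 57, 68, 78]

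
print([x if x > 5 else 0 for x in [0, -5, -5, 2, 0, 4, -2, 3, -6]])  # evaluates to [0, 0, 0, 0, 0, 0, 0, 0, 0]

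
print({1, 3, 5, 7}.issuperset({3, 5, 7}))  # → True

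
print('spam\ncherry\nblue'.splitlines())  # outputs ['spam', 'cherry', 'blue']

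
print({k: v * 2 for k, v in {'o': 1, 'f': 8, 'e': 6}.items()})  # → {'o': 2, 'f': 16, 'e': 12}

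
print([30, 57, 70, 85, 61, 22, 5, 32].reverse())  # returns None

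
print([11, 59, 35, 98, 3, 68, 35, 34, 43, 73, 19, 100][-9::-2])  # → [98, 59]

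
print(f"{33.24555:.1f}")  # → 33.2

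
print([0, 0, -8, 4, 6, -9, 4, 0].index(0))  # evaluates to 0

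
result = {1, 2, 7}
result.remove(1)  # {2, 7}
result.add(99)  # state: {2, 7, 99}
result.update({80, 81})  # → {2, 7, 80, 81, 99}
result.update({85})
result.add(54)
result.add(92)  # {2, 7, 54, 80, 81, 85, 92, 99}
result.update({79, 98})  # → {2, 7, 54, 79, 80, 81, 85, 92, 98, 99}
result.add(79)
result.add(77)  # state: {2, 7, 54, 77, 79, 80, 81, 85, 92, 98, 99}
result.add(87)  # {2, 7, 54, 77, 79, 80, 81, 85, 87, 92, 98, 99}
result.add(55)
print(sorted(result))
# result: [2, 7, 54, 55, 77, 79, 80, 81, 85, 87, 92, 98, 99]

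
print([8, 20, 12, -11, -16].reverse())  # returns None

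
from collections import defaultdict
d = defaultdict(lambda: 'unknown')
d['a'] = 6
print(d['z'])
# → unknown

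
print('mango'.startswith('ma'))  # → True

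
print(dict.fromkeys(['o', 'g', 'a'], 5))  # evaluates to {'o': 5, 'g': 5, 'a': 5}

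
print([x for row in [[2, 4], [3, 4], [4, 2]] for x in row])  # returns [2, 4, 3, 4, 4, 2]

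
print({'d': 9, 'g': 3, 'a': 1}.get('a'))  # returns 1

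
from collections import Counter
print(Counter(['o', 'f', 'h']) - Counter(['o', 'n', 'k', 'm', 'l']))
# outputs Counter({'f': 1, 'h': 1})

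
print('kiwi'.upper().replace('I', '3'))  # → K3W3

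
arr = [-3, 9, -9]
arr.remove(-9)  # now [-3, 9]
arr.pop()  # 9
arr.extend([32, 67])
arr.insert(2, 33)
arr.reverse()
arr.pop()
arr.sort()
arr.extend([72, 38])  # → [32, 33, 67, 72, 38]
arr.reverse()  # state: [38, 72, 67, 33, 32]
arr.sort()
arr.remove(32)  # [33, 38, 67, 72]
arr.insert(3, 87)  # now [33, 38, 67, 87, 72]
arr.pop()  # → 72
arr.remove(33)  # [38, 67, 87]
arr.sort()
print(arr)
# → [38, 67, 87]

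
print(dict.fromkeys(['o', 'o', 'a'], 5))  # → {'o': 5, 'a': 5}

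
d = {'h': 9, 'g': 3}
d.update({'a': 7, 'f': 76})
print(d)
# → {'h': 9, 'g': 3, 'a': 7, 'f': 76}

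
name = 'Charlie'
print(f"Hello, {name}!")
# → Hello, Charlie!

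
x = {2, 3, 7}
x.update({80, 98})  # {2, 3, 7, 80, 98}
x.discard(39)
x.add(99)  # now {2, 3, 7, 80, 98, 99}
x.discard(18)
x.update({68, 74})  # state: {2, 3, 7, 68, 74, 80, 98, 99}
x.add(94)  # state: {2, 3, 7, 68, 74, 80, 94, 98, 99}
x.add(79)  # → {2, 3, 7, 68, 74, 79, 80, 94, 98, 99}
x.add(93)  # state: {2, 3, 7, 68, 74, 79, 80, 93, 94, 98, 99}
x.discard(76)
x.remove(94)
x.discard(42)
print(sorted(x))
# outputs [2, 3, 7, 68, 74, 79, 80, 93, 98, 99]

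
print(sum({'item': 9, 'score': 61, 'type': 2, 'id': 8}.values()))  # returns 80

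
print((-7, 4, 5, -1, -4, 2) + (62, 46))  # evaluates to (-7, 4, 5, -1, -4, 2, 62, 46)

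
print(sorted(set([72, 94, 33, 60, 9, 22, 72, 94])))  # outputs [9, 22, 33, 60, 72, 94]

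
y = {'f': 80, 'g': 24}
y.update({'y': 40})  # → {'f': 80, 'g': 24, 'y': 40}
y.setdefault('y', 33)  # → 40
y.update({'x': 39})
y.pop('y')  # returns 40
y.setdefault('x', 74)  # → 39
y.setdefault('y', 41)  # 41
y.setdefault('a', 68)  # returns 68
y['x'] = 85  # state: {'f': 80, 'g': 24, 'x': 85, 'y': 41, 'a': 68}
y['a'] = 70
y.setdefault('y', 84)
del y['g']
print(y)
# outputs {'f': 80, 'x': 85, 'y': 41, 'a': 70}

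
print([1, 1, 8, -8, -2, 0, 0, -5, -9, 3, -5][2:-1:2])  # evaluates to [8, -2, 0, -9]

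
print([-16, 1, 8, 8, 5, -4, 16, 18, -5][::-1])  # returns [-5, 18, 16, -4, 5, 8, 8, 1, -16]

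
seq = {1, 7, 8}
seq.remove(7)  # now {1, 8}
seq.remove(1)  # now {8}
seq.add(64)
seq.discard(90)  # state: {8, 64}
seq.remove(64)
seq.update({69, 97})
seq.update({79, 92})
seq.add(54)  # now {8, 54, 69, 79, 92, 97}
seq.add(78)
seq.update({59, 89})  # {8, 54, 59, 69, 78, 79, 89, 92, 97}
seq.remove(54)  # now {8, 59, 69, 78, 79, 89, 92, 97}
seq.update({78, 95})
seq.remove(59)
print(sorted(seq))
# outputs [8, 69, 78, 79, 89, 92, 95, 97]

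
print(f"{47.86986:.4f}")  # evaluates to 47.8699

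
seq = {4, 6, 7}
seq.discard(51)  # {4, 6, 7}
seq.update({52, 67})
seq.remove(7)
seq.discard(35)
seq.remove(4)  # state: {6, 52, 67}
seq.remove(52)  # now {6, 67}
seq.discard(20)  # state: {6, 67}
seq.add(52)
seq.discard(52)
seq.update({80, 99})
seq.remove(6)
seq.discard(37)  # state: {67, 80, 99}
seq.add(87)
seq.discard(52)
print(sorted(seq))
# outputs [67, 80, 87, 99]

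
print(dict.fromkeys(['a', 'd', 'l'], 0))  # {'a': 0, 'd': 0, 'l': 0}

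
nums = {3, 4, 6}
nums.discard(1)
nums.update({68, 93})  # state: {3, 4, 6, 68, 93}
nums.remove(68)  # {3, 4, 6, 93}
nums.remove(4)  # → {3, 6, 93}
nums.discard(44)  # {3, 6, 93}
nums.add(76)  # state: {3, 6, 76, 93}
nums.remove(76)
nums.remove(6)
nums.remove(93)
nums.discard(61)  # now {3}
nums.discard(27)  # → {3}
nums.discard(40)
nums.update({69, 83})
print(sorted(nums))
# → [3, 69, 83]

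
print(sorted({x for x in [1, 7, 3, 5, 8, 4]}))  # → [1, 3, 4, 5, 7, 8]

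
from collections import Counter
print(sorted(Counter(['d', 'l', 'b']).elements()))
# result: ['b', 'd', 'l']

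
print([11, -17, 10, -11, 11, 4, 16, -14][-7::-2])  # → [-17]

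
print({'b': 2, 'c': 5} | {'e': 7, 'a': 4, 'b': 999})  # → {'b': 999, 'c': 5, 'e': 7, 'a': 4}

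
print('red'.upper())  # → RED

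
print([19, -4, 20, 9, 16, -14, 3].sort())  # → None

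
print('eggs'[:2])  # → eg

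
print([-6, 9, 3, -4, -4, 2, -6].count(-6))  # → 2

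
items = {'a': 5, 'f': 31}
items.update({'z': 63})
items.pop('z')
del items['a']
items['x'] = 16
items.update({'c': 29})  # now {'f': 31, 'x': 16, 'c': 29}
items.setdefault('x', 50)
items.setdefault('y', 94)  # 94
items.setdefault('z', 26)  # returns 26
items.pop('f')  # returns 31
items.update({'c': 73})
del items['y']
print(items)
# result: {'x': 16, 'c': 73, 'z': 26}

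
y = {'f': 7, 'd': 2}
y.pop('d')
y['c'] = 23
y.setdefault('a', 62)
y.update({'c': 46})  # {'f': 7, 'c': 46, 'a': 62}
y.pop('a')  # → 62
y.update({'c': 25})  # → {'f': 7, 'c': 25}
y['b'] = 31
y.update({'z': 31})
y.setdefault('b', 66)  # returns 31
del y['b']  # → {'f': 7, 'c': 25, 'z': 31}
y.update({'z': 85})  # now {'f': 7, 'c': 25, 'z': 85}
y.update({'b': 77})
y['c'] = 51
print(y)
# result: {'f': 7, 'c': 51, 'z': 85, 'b': 77}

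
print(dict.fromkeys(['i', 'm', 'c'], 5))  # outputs {'i': 5, 'm': 5, 'c': 5}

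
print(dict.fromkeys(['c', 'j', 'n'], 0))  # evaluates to {'c': 0, 'j': 0, 'n': 0}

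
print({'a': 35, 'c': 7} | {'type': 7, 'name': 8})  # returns {'a': 35, 'c': 7, 'type': 7, 'name': 8}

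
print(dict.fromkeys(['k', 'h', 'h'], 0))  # {'k': 0, 'h': 0}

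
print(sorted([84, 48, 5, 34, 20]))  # [5, 20, 34, 48, 84]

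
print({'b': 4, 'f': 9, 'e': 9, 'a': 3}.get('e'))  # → 9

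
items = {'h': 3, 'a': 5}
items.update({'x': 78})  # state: {'h': 3, 'a': 5, 'x': 78}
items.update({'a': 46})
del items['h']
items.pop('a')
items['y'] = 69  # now {'x': 78, 'y': 69}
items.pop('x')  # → 78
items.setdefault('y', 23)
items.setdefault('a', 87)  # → 87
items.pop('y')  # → 69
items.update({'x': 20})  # {'a': 87, 'x': 20}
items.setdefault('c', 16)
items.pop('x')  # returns 20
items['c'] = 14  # {'a': 87, 'c': 14}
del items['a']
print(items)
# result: {'c': 14}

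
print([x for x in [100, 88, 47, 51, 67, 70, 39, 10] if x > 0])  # [100, 88, 47, 51, 67, 70, 39, 10]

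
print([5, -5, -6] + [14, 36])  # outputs [5, -5, -6, 14, 36]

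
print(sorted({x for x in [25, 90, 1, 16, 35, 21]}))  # [1, 16, 21, 25, 35, 90]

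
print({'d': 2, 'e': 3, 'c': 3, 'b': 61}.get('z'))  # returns None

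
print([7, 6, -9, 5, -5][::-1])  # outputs [-5, 5, -9, 6, 7]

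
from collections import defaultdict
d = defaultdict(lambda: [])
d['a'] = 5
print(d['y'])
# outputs []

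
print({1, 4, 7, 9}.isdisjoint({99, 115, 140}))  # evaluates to True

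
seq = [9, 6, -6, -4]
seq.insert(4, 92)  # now [9, 6, -6, -4, 92]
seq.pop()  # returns 92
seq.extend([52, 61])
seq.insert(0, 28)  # [28, 9, 6, -6, -4, 52, 61]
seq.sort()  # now [-6, -4, 6, 9, 28, 52, 61]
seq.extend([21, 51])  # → [-6, -4, 6, 9, 28, 52, 61, 21, 51]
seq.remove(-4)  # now [-6, 6, 9, 28, 52, 61, 21, 51]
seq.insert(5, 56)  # [-6, 6, 9, 28, 52, 56, 61, 21, 51]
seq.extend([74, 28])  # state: [-6, 6, 9, 28, 52, 56, 61, 21, 51, 74, 28]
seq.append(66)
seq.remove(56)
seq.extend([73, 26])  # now [-6, 6, 9, 28, 52, 61, 21, 51, 74, 28, 66, 73, 26]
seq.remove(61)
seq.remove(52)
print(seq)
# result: [-6, 6, 9, 28, 21, 51, 74, 28, 66, 73, 26]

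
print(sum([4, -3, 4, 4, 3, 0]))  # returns 12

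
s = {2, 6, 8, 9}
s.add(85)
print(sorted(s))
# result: [2, 6, 8, 9, 85]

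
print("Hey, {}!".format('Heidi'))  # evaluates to Hey, Heidi!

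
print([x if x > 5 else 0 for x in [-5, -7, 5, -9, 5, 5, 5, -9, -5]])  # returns [0, 0, 0, 0, 0, 0, 0, 0, 0]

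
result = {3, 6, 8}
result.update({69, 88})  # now {3, 6, 8, 69, 88}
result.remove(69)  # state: {3, 6, 8, 88}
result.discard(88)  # {3, 6, 8}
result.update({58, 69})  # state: {3, 6, 8, 58, 69}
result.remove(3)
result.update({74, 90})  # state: {6, 8, 58, 69, 74, 90}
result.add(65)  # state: {6, 8, 58, 65, 69, 74, 90}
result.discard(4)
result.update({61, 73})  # {6, 8, 58, 61, 65, 69, 73, 74, 90}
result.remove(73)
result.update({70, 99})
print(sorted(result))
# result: [6, 8, 58, 61, 65, 69, 70, 74, 90, 99]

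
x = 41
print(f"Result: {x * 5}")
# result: Result: 205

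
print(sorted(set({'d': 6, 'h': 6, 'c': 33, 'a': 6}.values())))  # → [6, 33]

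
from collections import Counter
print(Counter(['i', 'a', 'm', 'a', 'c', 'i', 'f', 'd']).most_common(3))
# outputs [('i', 2), ('a', 2), ('m', 1)]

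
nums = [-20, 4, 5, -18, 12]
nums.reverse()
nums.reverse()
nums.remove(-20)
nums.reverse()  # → [12, -18, 5, 4]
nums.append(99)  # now [12, -18, 5, 4, 99]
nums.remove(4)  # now [12, -18, 5, 99]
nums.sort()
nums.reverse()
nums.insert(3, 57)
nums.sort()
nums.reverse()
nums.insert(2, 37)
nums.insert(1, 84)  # [99, 84, 57, 37, 12, 5, -18]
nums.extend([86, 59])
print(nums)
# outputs [99, 84, 57, 37, 12, 5, -18, 86, 59]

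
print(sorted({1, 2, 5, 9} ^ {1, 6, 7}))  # [2, 5, 6, 7, 9]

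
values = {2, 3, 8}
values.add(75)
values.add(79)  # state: {2, 3, 8, 75, 79}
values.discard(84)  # {2, 3, 8, 75, 79}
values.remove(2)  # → {3, 8, 75, 79}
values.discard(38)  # {3, 8, 75, 79}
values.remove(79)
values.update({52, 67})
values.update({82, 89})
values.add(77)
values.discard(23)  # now {3, 8, 52, 67, 75, 77, 82, 89}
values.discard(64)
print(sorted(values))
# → [3, 8, 52, 67, 75, 77, 82, 89]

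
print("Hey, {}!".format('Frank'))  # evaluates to Hey, Frank!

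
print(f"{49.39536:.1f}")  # 49.4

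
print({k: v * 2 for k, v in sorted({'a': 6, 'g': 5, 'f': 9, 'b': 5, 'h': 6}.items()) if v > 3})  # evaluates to {'a': 12, 'b': 10, 'f': 18, 'g': 10, 'h': 12}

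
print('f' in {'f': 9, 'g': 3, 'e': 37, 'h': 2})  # True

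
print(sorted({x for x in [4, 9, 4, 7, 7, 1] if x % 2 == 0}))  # [4]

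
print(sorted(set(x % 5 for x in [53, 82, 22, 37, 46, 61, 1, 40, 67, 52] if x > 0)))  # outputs [0, 1, 2, 3]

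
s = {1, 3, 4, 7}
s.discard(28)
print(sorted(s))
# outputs [1, 3, 4, 7]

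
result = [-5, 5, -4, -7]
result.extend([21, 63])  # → [-5, 5, -4, -7, 21, 63]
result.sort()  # [-7, -5, -4, 5, 21, 63]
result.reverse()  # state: [63, 21, 5, -4, -5, -7]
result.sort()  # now [-7, -5, -4, 5, 21, 63]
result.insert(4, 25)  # [-7, -5, -4, 5, 25, 21, 63]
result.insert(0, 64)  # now [64, -7, -5, -4, 5, 25, 21, 63]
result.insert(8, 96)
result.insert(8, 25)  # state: [64, -7, -5, -4, 5, 25, 21, 63, 25, 96]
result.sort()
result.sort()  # [-7, -5, -4, 5, 21, 25, 25, 63, 64, 96]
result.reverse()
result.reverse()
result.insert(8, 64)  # [-7, -5, -4, 5, 21, 25, 25, 63, 64, 64, 96]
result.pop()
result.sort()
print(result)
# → [-7, -5, -4, 5, 21, 25, 25, 63, 64, 64]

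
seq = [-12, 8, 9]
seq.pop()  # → 9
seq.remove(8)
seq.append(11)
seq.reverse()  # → [11, -12]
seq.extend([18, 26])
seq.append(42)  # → [11, -12, 18, 26, 42]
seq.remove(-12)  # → [11, 18, 26, 42]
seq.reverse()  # [42, 26, 18, 11]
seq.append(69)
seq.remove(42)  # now [26, 18, 11, 69]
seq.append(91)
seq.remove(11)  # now [26, 18, 69, 91]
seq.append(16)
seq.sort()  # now [16, 18, 26, 69, 91]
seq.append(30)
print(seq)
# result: [16, 18, 26, 69, 91, 30]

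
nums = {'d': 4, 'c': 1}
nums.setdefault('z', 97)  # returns 97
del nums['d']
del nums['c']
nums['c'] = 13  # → {'z': 97, 'c': 13}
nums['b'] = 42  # {'z': 97, 'c': 13, 'b': 42}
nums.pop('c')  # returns 13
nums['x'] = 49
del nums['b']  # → {'z': 97, 'x': 49}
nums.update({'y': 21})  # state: {'z': 97, 'x': 49, 'y': 21}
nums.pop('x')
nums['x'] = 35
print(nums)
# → {'z': 97, 'y': 21, 'x': 35}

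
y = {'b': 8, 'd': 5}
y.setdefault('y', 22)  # 22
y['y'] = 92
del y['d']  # {'b': 8, 'y': 92}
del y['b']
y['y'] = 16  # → {'y': 16}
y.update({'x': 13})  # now {'y': 16, 'x': 13}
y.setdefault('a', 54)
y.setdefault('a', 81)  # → 54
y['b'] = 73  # {'y': 16, 'x': 13, 'a': 54, 'b': 73}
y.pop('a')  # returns 54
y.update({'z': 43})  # {'y': 16, 'x': 13, 'b': 73, 'z': 43}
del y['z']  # {'y': 16, 'x': 13, 'b': 73}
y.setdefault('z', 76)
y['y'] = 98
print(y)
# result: {'y': 98, 'x': 13, 'b': 73, 'z': 76}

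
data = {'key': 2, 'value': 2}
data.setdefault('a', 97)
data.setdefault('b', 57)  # 57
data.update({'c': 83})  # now {'key': 2, 'value': 2, 'a': 97, 'b': 57, 'c': 83}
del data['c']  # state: {'key': 2, 'value': 2, 'a': 97, 'b': 57}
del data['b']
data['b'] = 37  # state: {'key': 2, 'value': 2, 'a': 97, 'b': 37}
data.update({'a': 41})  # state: {'key': 2, 'value': 2, 'a': 41, 'b': 37}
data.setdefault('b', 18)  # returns 37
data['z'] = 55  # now {'key': 2, 'value': 2, 'a': 41, 'b': 37, 'z': 55}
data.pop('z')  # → 55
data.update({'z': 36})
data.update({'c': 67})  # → {'key': 2, 'value': 2, 'a': 41, 'b': 37, 'z': 36, 'c': 67}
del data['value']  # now {'key': 2, 'a': 41, 'b': 37, 'z': 36, 'c': 67}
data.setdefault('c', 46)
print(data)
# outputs {'key': 2, 'a': 41, 'b': 37, 'z': 36, 'c': 67}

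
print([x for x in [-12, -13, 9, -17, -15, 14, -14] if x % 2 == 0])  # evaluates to [-12, 14, -14]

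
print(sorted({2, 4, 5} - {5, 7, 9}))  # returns [2, 4]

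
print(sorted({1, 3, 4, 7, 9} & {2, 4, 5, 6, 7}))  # [4, 7]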